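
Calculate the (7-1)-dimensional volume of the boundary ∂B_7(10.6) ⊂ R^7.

|∂B_7(10.6)| ≈ 4.69152e+07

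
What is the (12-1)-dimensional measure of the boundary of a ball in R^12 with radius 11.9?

|∂B_12(11.9)| ≈ 1.08584e+13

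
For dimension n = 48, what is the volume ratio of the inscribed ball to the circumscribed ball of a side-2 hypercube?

Volume scales as r^n, and r_in/r_out = 1/√48, giving (1/√48)^48 ≈ 4.469e-41.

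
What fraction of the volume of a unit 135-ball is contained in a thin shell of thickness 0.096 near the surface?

V(inner)/V(outer) = ((1-0.096)/1)^135 ≈ 1.21e-06, so the shell fraction is 0.9999987901.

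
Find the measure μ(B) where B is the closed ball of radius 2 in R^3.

Volume = π^{3/2}·(2)^3/Γ(5/2) = 32·π/3 ≈ 33.5103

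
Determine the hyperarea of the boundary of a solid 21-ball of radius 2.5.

S_21(2.5) = 2·π^(21/2)·(2.5)^20 / Γ(21/2) = 3814697265625·π^10/13408851456 ≈ 2.6642e+07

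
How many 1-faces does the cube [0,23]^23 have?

Each of the 2^23 = 8388608 vertices has degree 23; total edges = 23·2^23/2 = 96468992.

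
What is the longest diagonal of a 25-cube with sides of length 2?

||(2,2,...,2)|| = √(25)·2 = 10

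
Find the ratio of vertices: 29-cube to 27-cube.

The 29-cube has 2^29 = 536870912 vertices. The 27-cube has 2^27 = 134217728 vertices. Ratio: 536870912/134217728 = 4.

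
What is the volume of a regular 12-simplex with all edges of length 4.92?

For a regular n-simplex with edge a, V = (a^n / n!)·√((n+1)/2^n). With a=4.92, n=12: V ≈ 0.0236612.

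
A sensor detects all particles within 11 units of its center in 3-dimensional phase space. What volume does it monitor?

Volume = π^{3/2}·(11)^3/Γ(5/2) = 5324·π/3 ≈ 5575.28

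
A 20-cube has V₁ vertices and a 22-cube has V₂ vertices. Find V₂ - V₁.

V₁ = 2^20 = 1048576. V₂ = 2^22 = 4194304. V₂ - V₁ = 3145728.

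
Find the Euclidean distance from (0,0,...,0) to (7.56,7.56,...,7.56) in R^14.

d = √(7.56² + 7.56² + ... + 7.56²) [14 terms] = √(14·7.56²) = 7.56√14 ≈ 28.2869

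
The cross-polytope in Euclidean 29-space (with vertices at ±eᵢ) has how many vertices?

An n-cross-polytope has 2n vertices; here n = 29, giving 58.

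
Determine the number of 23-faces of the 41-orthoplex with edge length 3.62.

Each 23-face is the convex hull of 24 vertices, one chosen as ±e_i from each of 24 distinct axes: 2^24·C(41,24) = 2543165570757427200.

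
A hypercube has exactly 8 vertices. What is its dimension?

Since 2^n = 8, we have n = 3.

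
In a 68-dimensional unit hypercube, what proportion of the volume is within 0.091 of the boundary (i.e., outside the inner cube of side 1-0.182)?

1 - (1 - 2·0.091)^68 = 1 - 0.818^68 ≈ 0.9999988326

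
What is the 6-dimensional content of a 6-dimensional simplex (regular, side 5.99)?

Volume = 5.99^6 · √(7/2^6) / 6! ≈ 21.2172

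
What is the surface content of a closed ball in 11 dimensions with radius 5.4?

S_11(5.4) = 2·π^(11/2)·(5.4)^10 / Γ(11/2) ≈ 4.36953e+08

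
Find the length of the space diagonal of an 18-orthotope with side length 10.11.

The space diagonal of an n-cube of side s is s√n. Here 10.11·√18 ≈ 42.8931.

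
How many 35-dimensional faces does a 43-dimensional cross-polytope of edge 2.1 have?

f_35(43-orthoplex) = 2^36 · (43 choose 36) = 2214424252361211904.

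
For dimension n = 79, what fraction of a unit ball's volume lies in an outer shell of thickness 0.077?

1 - (1-0.077)^79 ≈ 0.998218 ≈ 99.82%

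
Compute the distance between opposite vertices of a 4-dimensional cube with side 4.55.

d = √(4.55² + 4.55² + ... + 4.55²) [4 terms] = √(4·4.55²) = 4.55√4 = 9.1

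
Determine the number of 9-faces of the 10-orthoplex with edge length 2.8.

Number of 9-faces = 2^(9+1) · C(10,9+1) = 1024 · 1 = 1024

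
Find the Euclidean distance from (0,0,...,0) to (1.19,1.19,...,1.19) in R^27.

The space diagonal of an n-cube of side s is s√n. Here 1.19·√27 ≈ 6.18342.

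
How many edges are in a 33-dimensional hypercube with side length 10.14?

Choose 1 of 33 axes to span the face (C(33,1) = 33 ways), then fix each of the remaining 32 coordinates at one of its two extreme values (2^32 = 4294967296 ways): 33·4294967296 = 141733920768.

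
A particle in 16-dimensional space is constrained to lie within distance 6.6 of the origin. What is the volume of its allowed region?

V_16(6.6) = π^(16/2) · (6.6)^16 / Γ(16/2 + 1) ≈ 3.05057e+12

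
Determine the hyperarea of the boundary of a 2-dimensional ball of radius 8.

The surface area of an n-ball is 2π^(n/2) r^(n-1) / Γ(n/2). For n=2, r=8: 2πr = 2π·8 ≈ 50.2655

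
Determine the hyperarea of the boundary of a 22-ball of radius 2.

S_22(2) = 2·π^(22/2)·(2)^21 / Γ(22/2) = 16384·π^11/14175 ≈ 340052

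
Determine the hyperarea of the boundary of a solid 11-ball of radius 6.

|∂B_11(6)| = 143327232·π^5/35 ≈ 1.25317e+09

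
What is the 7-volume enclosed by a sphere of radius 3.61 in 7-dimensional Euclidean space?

Volume = π^{7/2}·(3.61)^7/Γ(9/2) ≈ 37751.2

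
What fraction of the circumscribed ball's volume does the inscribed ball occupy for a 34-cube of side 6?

The radii are 6/2 and 6√34/2, so the volume ratio is (1/√34)^34 = 34^{-34/2} ≈ 9.22271e-27.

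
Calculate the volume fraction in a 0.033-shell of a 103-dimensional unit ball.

Shell fraction = 1 - (1-0.033)^103 ≈ 0.968455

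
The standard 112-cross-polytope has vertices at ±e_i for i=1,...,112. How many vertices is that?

An n-cross-polytope has 2n vertices; here n = 112, giving 224.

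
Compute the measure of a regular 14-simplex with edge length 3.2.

Volume = 3.2^14 · √(15/2^14) / 14! ≈ 4.09758e-06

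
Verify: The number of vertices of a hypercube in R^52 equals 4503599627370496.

True. The 52-cube has 2^52 = 4503599627370496 vertices.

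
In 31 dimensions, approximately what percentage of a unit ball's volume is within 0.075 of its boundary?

1 - (1-0.075)^31 ≈ 0.910794 ≈ 91.08%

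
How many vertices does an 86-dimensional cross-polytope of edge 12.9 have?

An n-cross-polytope has 2n vertices; here n = 86, giving 172.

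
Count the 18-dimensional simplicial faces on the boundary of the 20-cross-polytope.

An n-cross-polytope has 2^(k+1)·C(n,k+1) k-faces. Here 2^19·C(20,19) = 524288·20 = 10485760.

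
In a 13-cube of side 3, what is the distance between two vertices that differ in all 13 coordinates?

d = √(3² + 3² + ... + 3²) [13 terms] = √(13·3²) = 3√13 ≈ 10.8167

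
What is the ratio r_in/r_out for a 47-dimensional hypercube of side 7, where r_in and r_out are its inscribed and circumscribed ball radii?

r_in / r_out = (7/2) / (7√47/2) = 1/√47 ≈ 0.145865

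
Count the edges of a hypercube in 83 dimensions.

An n-cube has n·2^(n-1) edges. With n = 83: 83·4835703278458516698824704 = 401363372112056886002450432.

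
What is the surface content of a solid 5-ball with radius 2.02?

S_5(2.02) = 2·π^(5/2)·(2.02)^4 / Γ(5/2) ≈ 438.202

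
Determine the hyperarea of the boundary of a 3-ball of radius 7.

S_3(7) = 2·π^(3/2)·(7)^2 / Γ(3/2) = 4πr² = 4π·(7)² ≈ 615.752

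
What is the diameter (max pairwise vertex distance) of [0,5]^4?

||(5,5,...,5)|| = √(4)·5 = 10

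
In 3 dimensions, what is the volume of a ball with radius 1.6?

Volume = π^{3/2}·(1.6)^3/Γ(5/2) ≈ 17.1573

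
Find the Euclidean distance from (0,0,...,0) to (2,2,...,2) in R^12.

||(2,2,...,2)|| = √(12)·2 ≈ 6.9282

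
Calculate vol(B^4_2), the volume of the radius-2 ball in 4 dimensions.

The n-ball volume is π^(n/2)·r^n/Γ(n/2+1). With n=4, r=2: V = 8·π^2 ≈ 78.9568.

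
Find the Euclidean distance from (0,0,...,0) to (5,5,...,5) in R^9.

Diagonal = √9 · 5 = 15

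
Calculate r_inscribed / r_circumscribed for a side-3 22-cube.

r_in / r_out = (3/2) / (3√22/2) = 1/√22 ≈ 0.213201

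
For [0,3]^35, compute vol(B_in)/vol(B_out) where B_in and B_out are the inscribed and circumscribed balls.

V_in/V_out = n^(-n/2) = 35^(-35/2) ≈ 9.52378e-28.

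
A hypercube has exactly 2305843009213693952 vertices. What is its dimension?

Since 2^n = 2305843009213693952, we have n = 61.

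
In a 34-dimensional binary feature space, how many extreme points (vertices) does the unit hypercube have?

Number of vertices = 2^34 = 17179869184.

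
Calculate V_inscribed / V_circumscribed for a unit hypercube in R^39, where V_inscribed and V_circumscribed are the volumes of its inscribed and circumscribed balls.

The radii are 1/2 and 1√39/2, so the volume ratio is (1/√39)^39 = 39^{-39/2} ≈ 9.42411e-32.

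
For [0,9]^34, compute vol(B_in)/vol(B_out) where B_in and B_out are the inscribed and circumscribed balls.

V_in / V_out = (r_in/r_out)^34 = (1/√34)^34 = 34^(-34/2) ≈ 9.22271e-27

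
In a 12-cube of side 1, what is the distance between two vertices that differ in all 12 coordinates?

||(1,1,...,1)|| = √(12)·1 ≈ 3.4641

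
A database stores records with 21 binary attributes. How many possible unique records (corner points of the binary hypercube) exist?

Each vertex is a binary string of length 21, so there are 2^21 = 2097152.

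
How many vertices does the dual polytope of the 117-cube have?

The 117-dimensional cross-polytope has 2n = 2·117 = 234 vertices.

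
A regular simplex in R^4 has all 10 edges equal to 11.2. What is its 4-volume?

Volume = 11.2^4 · √(5/2^4) / 4! ≈ 366.51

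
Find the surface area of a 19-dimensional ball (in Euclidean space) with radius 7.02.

S = n·V_n(r)/r = 19·V_19(7.02)/7.02 (volume-to-surface relation), giving 1.51848e+15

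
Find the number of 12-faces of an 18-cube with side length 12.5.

An n-cube has C(n,k)·2^(n-k) k-faces. Here C(18,12)·2^6 = 18564·64 = 1188096.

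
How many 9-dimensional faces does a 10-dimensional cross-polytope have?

f_9(10-orthoplex) = 2^10 · (10 choose 10) = 1024.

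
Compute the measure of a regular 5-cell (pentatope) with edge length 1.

For a regular n-simplex with edge a, V = (a^n / n!)·√((n+1)/2^n). With a=1, n=4: V ≈ 0.0232924.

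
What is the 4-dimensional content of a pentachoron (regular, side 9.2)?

V_4 = √(5) · 9.2^4 / (4! · 2^(4/2)) ≈ 166.865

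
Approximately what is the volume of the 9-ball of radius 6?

Volume = π^{9/2}·(6)^9/Γ(11/2) = 11943936·π^4/35 ≈ 3.32414e+07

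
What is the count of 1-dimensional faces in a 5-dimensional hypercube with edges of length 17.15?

Choose 1 of 5 axes to span the face (C(5,1) = 5 ways), then fix each of the remaining 4 coordinates at one of its two extreme values (2^4 = 16 ways): 5·16 = 80.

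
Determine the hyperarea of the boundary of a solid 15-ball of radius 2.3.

The surface area of an n-ball is 2π^(n/2) r^(n-1) / Γ(n/2). For n=15, r=2.3: 663301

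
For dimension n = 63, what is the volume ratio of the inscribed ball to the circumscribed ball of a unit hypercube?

V_in/V_out = n^(-n/2) = 63^(-63/2) ≈ 2.09302e-57.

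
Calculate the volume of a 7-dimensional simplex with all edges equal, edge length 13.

V_7 = √(8) · 13^7 / (7! · 2^(7/2)) ≈ 3112.53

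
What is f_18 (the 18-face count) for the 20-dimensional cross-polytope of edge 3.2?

Number of 18-faces = 2^(18+1) · C(20,18+1) = 524288 · 20 = 10485760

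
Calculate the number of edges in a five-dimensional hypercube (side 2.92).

An n-cube has n·2^(n-1) edges. With n = 5: 5·16 = 80.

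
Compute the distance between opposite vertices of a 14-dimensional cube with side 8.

d = √(8² + 8² + ... + 8²) [14 terms] = √(14·8²) = 8√14 ≈ 29.9333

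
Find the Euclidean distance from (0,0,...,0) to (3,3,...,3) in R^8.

Diagonal = √8 · 3 ≈ 8.48528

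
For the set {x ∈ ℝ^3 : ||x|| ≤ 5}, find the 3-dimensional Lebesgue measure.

The n-ball volume is π^(n/2)·r^n/Γ(n/2+1). With n=3, r=5: V = 500·π/3 ≈ 523.599.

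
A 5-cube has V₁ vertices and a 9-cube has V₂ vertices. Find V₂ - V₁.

V₁ = 2^5 = 32. V₂ = 2^9 = 512. V₂ - V₁ = 480.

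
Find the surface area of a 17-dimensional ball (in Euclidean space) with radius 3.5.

S_17(3.5) = 2·π^(17/2)·(3.5)^16 / Γ(17/2) = 4747561509943·π^8/37065600 ≈ 1.21534e+09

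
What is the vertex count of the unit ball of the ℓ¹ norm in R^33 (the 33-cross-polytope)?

An n-cross-polytope has 2n vertices; here n = 33, giving 66.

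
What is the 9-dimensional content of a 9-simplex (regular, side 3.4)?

Volume = 3.4^9 · √(10/2^9) / 9! ≈ 0.0233836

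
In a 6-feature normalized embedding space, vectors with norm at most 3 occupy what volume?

Volume = π^{6/2}·(3)^6/Γ(4) = 243·π^3/2 ≈ 3767.26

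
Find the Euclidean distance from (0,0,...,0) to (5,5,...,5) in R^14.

Diagonal = √14 · 5 ≈ 18.7083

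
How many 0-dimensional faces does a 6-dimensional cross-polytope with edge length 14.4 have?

Number of 0-faces = 2^(0+1) · C(6,0+1) = 2 · 6 = 12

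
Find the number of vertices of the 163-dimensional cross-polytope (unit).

The vertices are ±e_1, ..., ±e_163, so there are 2·163 = 326.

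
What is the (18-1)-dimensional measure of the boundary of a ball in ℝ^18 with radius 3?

The surface area of an n-ball is 2π^(n/2) r^(n-1) / Γ(n/2). For n=18, r=3: 14348907·π^9/2240 ≈ 1.9095e+08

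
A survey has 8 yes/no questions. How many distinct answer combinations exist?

Number of vertices = 2^8 = 256.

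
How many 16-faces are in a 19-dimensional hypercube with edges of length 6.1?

f_16(19-cube) = (19 choose 16) · 2^3 = 7752.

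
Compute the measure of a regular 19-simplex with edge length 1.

For a regular n-simplex with edge a, V = (a^n / n!)·√((n+1)/2^n). With a=1, n=19: V ≈ 5.07733e-20.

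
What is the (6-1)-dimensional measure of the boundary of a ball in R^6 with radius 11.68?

|∂B_6(11.68)| ≈ 6.74006e+06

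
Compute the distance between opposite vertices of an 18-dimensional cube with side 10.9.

d = √(10.9² + 10.9² + ... + 10.9²) [18 terms] = √(18·10.9²) = 10.9√18 ≈ 46.2448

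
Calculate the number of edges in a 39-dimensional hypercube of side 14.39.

The 39-cube has n·2^(n-1) = 39·2^38 = 39·274877906944 = 10720238370816 edges.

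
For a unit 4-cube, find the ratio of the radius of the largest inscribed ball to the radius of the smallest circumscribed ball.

r_in / r_out = (1/2) / (1√4/2) = 1/√4 ≈ 0.5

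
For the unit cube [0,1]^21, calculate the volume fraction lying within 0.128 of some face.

1 - (1 - 2·0.128)^21 = 1 - 0.744^21 ≈ 0.997991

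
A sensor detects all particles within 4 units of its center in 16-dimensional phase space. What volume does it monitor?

The n-ball volume is π^(n/2)·r^n/Γ(n/2+1). With n=16, r=4: V = 33554432·π^8/315 ≈ 1.01074e+09.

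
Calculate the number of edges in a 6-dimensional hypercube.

An n-cube has n·2^(n-1) edges. With n = 6: 6·32 = 192.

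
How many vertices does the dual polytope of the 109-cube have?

The vertices are ±e_1, ..., ±e_109, so there are 2·109 = 218.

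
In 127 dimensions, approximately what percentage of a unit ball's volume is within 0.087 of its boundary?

1 - (1-0.087)^127 ≈ 0.99999 ≈ 99.999045%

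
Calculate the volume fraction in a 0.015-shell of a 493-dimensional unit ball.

1 - (1-0.015)^493 ≈ 0.999419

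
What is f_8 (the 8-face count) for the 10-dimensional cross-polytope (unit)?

An n-cross-polytope has 2^(k+1)·C(n,k+1) k-faces. Here 2^9·C(10,9) = 512·10 = 5120.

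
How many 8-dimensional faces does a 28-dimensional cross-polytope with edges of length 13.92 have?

f_8(28-orthoplex) = 2^9 · (28 choose 9) = 3536332800.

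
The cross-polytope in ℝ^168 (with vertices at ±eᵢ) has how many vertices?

Number of vertices = 2n = 336.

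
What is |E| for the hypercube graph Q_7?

An n-cube has n·2^(n-1) edges. With n = 7: 7·64 = 448.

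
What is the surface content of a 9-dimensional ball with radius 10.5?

|∂B_9(10.5)| = 1801088541·π^4/40 ≈ 4.38606e+09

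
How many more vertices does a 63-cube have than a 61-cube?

The 63-cube has 2^63 = 9223372036854775808 vertices. The 61-cube has 2^61 = 2305843009213693952 vertices. Difference: 9223372036854775808 - 2305843009213693952 = 6917529027641081856.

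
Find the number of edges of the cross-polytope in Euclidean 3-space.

An n-cross-polytope has 2^(k+1)·C(n,k+1) k-faces. Here 2^2·C(3,2) = 4·3 = 12.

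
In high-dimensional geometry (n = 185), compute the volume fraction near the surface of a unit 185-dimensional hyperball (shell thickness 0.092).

1 - (1-0.092)^185 ≈ 0.9999999824 ≈ 99.999998%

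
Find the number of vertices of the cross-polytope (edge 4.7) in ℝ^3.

An n-cross-polytope has 2^(k+1)·C(n,k+1) k-faces. Here 2^1·C(3,1) = 2·3 = 6.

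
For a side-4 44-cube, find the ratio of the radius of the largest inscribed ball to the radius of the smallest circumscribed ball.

r_in = 4/2 (half the side); r_out = 4√44/2 (half the diagonal). Ratio = 1/√44 ≈ 0.150756.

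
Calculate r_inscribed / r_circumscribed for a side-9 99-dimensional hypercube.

r_in = 9/2 (half the side); r_out = 9√99/2 (half the diagonal). Ratio = 1/√99 ≈ 0.100504.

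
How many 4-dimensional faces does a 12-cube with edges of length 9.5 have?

An n-cube has C(n,k)·2^(n-k) k-faces. Here C(12,4)·2^8 = 495·256 = 126720.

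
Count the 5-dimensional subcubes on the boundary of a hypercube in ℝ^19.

An n-cube has C(n,k)·2^(n-k) k-faces. Here C(19,5)·2^14 = 11628·16384 = 190513152.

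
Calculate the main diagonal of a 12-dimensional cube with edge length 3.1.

Diagonal = √12 · 3.1 ≈ 10.7387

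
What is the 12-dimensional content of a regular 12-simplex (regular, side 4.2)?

V_12 = √(13) · 4.2^12 / (12! · 2^(12/2)) ≈ 0.00354361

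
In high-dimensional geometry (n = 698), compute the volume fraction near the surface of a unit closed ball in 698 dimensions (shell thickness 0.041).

1 - (1-0.041)^698 ≈ 1 - 2.039e-13 ≈ (100 - 2.04e-11)%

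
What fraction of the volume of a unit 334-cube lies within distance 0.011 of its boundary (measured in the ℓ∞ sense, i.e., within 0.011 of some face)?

1 - (1 - 2·0.011)^334 = 1 - 0.978^334 ≈ 0.999407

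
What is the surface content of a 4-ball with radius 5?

S_4(5) = 2·π^(4/2)·(5)^3 / Γ(4/2) = 250·π^2 ≈ 2467.4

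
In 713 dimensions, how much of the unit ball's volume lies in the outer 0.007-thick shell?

Shell fraction = 1 - (1-0.007)^713 ≈ 0.993319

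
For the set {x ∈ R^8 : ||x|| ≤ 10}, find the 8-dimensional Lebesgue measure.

V = 12500000·π^4/3 ≈ 4.05871e+08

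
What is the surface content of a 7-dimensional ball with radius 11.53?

S_7(11.53) = 2·π^(7/2)·(11.53)^6 / Γ(7/2) ≈ 7.77059e+07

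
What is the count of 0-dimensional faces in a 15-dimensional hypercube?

Number of 0-faces = C(15,0) · 2^(15-0) = 1 · 32768 = 32768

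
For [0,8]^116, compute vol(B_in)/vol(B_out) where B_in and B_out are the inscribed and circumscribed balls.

V_in / V_out = (r_in/r_out)^116 = (1/√116)^116 = 116^(-116/2) ≈ 1.82573e-120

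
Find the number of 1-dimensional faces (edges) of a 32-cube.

Each of the 2^32 = 4294967296 vertices has degree 32; total edges = 32·2^32/2 = 68719476736.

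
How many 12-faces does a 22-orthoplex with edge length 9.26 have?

f_12(22-orthoplex) = 2^13 · (22 choose 13) = 4074864640.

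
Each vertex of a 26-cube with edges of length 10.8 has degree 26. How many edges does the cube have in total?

Each of the 2^26 = 67108864 vertices has degree 26; total edges = 26·2^26/2 = 872415232.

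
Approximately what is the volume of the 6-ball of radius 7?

Volume = π^{6/2}·(7)^6/Γ(4) = 117649·π^3/6 ≈ 607976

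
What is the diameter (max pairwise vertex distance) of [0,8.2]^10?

The space diagonal of an n-cube of side s is s√n. Here 8.2·√10 ≈ 25.9307.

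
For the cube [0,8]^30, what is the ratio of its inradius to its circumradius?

r_in = 8/2 (half the side); r_out = 8√30/2 (half the diagonal). Ratio = 1/√30 ≈ 0.182574.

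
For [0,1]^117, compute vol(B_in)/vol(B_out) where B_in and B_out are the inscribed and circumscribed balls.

The radii are 1/2 and 1√117/2, so the volume ratio is (1/√117)^117 = 117^{-117/2} ≈ 1.02595e-121.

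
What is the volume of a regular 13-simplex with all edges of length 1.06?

V_13 = √(14) · 1.06^13 / (13! · 2^(13/2)) ≈ 1.41601e-11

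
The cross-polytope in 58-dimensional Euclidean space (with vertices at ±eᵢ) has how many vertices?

The 58-dimensional cross-polytope has 2n = 2·58 = 116 vertices.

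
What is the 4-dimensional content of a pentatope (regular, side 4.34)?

V = (4.34^4 / 4!) · √((4+1) / 2^4) ≈ 8.26366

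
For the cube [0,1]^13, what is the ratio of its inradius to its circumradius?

Ratio = (s/2)/(s√13/2) = 13^(-1/2) ≈ 0.27735.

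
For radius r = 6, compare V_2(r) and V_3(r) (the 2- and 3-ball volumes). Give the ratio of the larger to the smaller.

V_2(6) ≈ 113.097, V_3(6) ≈ 904.779. The 3-ball is larger by a factor of 8.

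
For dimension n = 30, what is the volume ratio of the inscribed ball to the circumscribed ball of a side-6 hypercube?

The radii are 6/2 and 6√30/2, so the volume ratio is (1/√30)^30 = 30^{-30/2} ≈ 6.96917e-23.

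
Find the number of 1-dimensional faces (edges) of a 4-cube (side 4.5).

Each of the 2^4 = 16 vertices has degree 4; total edges = 4·2^4/2 = 32.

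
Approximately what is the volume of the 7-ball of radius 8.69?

The n-ball volume is π^(n/2)·r^n/Γ(n/2+1). With n=7, r=8.69: V ≈ 1.76815e+07.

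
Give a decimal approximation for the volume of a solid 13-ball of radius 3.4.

The n-ball volume is π^(n/2)·r^n/Γ(n/2+1). With n=13, r=3.4: V ≈ 7.38869e+06.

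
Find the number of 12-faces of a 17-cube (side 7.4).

Number of 12-faces = C(17,12) · 2^(17-12) = 6188 · 32 = 198016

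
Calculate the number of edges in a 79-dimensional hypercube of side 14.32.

Each of the 2^79 = 604462909807314587353088 vertices has degree 79; total edges = 79·2^79/2 = 23876284937388926200446976.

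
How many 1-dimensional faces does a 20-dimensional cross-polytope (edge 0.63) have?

f_1(20-orthoplex) = 2^2 · (20 choose 2) = 760.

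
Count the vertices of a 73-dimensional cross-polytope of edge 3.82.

An n-cross-polytope has 2n vertices; here n = 73, giving 146.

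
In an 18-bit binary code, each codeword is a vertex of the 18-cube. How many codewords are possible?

Each vertex is a binary string of length 18, so there are 2^18 = 262144.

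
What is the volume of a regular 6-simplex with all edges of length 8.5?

Volume = 8.5^6 · √(7/2^6) / 6! ≈ 173.237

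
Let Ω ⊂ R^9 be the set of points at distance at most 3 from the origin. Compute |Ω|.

V = 23328·π^4/35 ≈ 64924.6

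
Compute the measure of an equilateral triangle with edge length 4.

Area = (√3/4) · 4² = 6.9282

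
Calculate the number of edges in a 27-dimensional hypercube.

An n-cube has n·2^(n-1) edges. With n = 27: 27·67108864 = 1811939328.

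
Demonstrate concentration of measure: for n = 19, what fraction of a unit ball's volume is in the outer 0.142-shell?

1 - (1-0.142)^19 ≈ 0.945517 ≈ 94.55%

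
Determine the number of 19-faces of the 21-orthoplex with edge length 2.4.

Each 19-face is the convex hull of 20 vertices, one chosen as ±e_i from each of 20 distinct axes: 2^20·C(21,20) = 22020096.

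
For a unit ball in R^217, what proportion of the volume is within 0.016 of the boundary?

Shell fraction = 1 - (1-0.016)^217 ≈ 0.969805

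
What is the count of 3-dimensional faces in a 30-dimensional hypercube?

Number of 3-faces = C(30,3) · 2^(30-3) = 4060 · 134217728 = 544923975680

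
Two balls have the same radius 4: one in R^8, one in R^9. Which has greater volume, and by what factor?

V_8(4) ≈ 265992, V_9(4) ≈ 864684. The 9-ball is larger by a factor of 3.251.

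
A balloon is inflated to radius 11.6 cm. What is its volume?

V_3(11.6) = π^(3/2) · (11.6)^3 / Γ(3/2 + 1) ≈ 6538.27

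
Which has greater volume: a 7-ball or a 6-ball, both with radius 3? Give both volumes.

V_7(3) ≈ 10333.1. V_6(3) ≈ 3767.26. The 7-ball is larger.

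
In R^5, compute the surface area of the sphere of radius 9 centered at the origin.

The surface area of an n-ball is 2π^(n/2) r^(n-1) / Γ(n/2). For n=5, r=9: 17496·π^2 ≈ 172679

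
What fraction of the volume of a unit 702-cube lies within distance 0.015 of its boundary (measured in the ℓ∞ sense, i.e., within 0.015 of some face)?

The inner cube has side 1-2·0.015 = 0.97 and volume (0.97)^702 ≈ 5.173e-10, so the shell holds 0.9999999995 of the volume.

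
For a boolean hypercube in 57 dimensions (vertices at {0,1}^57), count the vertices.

An n-cube has 2^n vertices; for n = 57 that is 2^57 = 144115188075855872.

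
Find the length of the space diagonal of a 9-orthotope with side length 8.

||(8,8,...,8)|| = √(9)·8 = 24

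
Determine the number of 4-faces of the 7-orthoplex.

f_4(7-orthoplex) = 2^5 · (7 choose 5) = 672.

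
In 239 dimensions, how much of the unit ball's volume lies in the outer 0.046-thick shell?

Shell fraction = 1 - (1-0.046)^239 ≈ 0.999987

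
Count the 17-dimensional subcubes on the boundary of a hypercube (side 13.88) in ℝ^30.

An n-cube has C(n,k)·2^(n-k) k-faces. Here C(30,17)·2^13 = 119759850·8192 = 981072691200.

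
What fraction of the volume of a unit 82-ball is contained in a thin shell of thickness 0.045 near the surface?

1 - (1-0.045)^82 ≈ 0.977077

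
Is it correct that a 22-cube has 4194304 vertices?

True. The 22-cube has 2^22 = 4194304 vertices.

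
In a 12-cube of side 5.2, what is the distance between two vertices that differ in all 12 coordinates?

The space diagonal of an n-cube of side s is s√n. Here 5.2·√12 ≈ 18.0133.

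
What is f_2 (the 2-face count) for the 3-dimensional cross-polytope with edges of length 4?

Number of 2-faces = 2^(2+1) · C(3,2+1) = 8 · 1 = 8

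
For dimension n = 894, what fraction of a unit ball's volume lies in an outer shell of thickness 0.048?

1 - (1-0.048)^894 ≈ 1 - 7.97e-20 ≈ 100.000000%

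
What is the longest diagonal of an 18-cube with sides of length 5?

||(5,5,...,5)|| = √(18)·5 ≈ 21.2132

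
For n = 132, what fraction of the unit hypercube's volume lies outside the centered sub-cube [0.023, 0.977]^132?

1 - (1 - 2·0.023)^132 = 1 - 0.954^132 ≈ 0.998003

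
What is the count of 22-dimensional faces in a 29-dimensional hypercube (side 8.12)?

An n-cube has C(n,k)·2^(n-k) k-faces. Here C(29,22)·2^7 = 1560780·128 = 199779840.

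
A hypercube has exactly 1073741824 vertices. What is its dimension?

Since 2^n = 1073741824, we have n = 30.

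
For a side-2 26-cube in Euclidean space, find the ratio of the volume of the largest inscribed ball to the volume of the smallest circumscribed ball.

Volume scales as r^n, and r_in/r_out = 1/√26, giving (1/√26)^26 ≈ 4.03038e-19.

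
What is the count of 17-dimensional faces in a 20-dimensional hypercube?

An n-cube has C(n,k)·2^(n-k) k-faces. Here C(20,17)·2^3 = 1140·8 = 9120.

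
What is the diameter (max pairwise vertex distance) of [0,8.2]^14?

Diagonal = √14 · 8.2 ≈ 30.6816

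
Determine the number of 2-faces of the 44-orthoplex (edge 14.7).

f_2(44-orthoplex) = 2^3 · (44 choose 3) = 105952.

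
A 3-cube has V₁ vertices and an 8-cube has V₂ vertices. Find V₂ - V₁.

V₁ = 2^3 = 8. V₂ = 2^8 = 256. V₂ - V₁ = 248.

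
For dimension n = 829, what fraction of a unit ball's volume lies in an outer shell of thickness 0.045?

1 - (1-0.045)^829 ≈ 1 - 2.647e-17 ≈ 100.000000%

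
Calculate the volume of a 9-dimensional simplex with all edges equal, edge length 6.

V = (6^9 / 9!) · √((9+1) / 2^9) ≈ 3.88118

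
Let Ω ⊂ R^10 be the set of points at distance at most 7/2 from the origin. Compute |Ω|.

V = 282475249·π^5/122880 ≈ 703475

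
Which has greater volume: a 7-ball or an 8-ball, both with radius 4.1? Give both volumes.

V_7(4.1) ≈ 92016.8. V_8(4.1) ≈ 324085. The 8-ball is larger.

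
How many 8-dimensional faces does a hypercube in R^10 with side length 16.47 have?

Choose 8 of 10 axes to span the face (C(10,8) = 45 ways), then fix each of the remaining 2 coordinates at one of its two extreme values (2^2 = 4 ways): 45·4 = 180.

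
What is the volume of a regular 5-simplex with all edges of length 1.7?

For a regular n-simplex with edge a, V = (a^n / n!)·√((n+1)/2^n). With a=1.7, n=5: V ≈ 0.0512347.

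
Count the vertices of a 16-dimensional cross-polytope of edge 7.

The vertices are ±e_1, ..., ±e_16, so there are 2·16 = 32.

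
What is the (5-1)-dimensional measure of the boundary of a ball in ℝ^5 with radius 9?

The surface area of an n-ball is 2π^(n/2) r^(n-1) / Γ(n/2). For n=5, r=9: 17496·π^2 ≈ 172679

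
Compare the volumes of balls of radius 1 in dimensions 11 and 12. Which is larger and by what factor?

V_11(1) ≈ 1.8841, V_12(1) ≈ 1.33526. The 11-ball is larger by a factor of 1.411.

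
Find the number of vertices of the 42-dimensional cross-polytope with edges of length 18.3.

Number of vertices = 2n = 84.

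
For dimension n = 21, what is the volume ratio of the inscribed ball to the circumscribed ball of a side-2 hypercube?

Volume scales as r^n, and r_in/r_out = 1/√21, giving (1/√21)^21 ≈ 1.30827e-14.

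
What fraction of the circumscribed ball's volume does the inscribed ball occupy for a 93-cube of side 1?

Volume scales as r^n, and r_in/r_out = 1/√93, giving (1/√93)^93 ≈ 2.92108e-92.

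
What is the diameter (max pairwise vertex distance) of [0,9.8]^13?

The space diagonal of an n-cube of side s is s√n. Here 9.8·√13 ≈ 35.3344.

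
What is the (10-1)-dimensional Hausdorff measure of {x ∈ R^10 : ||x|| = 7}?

S_10(7) = 2·π^(10/2)·(7)^9 / Γ(10/2) = 40353607·π^5/12 ≈ 1.02908e+09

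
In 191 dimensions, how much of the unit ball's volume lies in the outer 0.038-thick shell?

V(inner)/V(outer) = ((1-0.038)/1)^191 ≈ 0.0006116, so the shell fraction is 0.999388.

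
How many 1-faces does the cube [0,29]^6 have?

An n-cube has n·2^(n-1) edges. With n = 6: 6·32 = 192.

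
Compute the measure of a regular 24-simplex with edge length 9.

For a regular n-simplex with edge a, V = (a^n / n!)·√((n+1)/2^n). With a=9, n=24: V ≈ 0.000156937.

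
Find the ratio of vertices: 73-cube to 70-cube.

The 73-cube has 2^73 = 9444732965739290427392 vertices. The 70-cube has 2^70 = 1180591620717411303424 vertices. Ratio: 9444732965739290427392/1180591620717411303424 = 8.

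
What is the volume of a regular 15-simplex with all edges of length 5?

For a regular n-simplex with edge a, V = (a^n / n!)·√((n+1)/2^n). With a=5, n=15: V ≈ 0.000515686.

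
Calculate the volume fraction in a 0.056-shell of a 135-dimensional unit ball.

Shell fraction = 1 - (1-0.056)^135 ≈ 0.999582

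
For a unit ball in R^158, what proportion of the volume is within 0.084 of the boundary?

1 - (1-0.084)^158 ≈ 0.9999990461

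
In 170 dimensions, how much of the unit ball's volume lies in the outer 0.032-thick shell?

1 - (1-0.032)^170 ≈ 0.99603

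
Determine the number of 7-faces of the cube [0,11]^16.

Choose 7 of 16 axes to span the face (C(16,7) = 11440 ways), then fix each of the remaining 9 coordinates at one of its two extreme values (2^9 = 512 ways): 11440·512 = 5857280.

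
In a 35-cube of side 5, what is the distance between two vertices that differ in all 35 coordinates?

||(5,5,...,5)|| = √(35)·5 ≈ 29.5804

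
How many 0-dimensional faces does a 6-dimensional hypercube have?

An n-cube has C(n,k)·2^(n-k) k-faces. Here C(6,0)·2^6 = 1·64 = 64.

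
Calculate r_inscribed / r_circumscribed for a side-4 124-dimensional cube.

For an n-cube of any side s, the inradius is s/2 and the circumradius is s√n/2, so the ratio is 1/√124 ≈ 0.0898027.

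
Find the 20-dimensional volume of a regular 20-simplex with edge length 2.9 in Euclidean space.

For a regular n-simplex with edge a, V = (a^n / n!)·√((n+1)/2^n). With a=2.9, n=20: V ≈ 3.2557e-12.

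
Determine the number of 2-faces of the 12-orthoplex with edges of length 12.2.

Each 2-face is the convex hull of 3 vertices, one chosen as ±e_i from each of 3 distinct axes: 2^3·C(12,3) = 1760.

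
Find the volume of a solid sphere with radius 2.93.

V_3(2.93) = π^(3/2) · (2.93)^3 / Γ(3/2 + 1) ≈ 105.364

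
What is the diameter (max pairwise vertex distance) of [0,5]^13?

The space diagonal of an n-cube of side s is s√n. Here 5·√13 ≈ 18.0278.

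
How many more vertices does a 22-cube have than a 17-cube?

The 22-cube has 2^22 = 4194304 vertices. The 17-cube has 2^17 = 131072 vertices. Difference: 4194304 - 131072 = 4063232.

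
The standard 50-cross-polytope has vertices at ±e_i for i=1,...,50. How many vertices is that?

The 50-dimensional cross-polytope has 2n = 2·50 = 100 vertices.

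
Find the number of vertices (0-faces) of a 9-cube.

f_0(9-cube) = (9 choose 0) · 2^9 = 512.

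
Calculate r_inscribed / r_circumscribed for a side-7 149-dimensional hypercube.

r_in = 7/2 (half the side); r_out = 7√149/2 (half the diagonal). Ratio = 1/√149 ≈ 0.0819232.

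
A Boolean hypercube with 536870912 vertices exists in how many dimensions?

n = log_2(536870912) = 29.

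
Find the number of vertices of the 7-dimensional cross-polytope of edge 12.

The 7-dimensional cross-polytope has 2n = 2·7 = 14 vertices.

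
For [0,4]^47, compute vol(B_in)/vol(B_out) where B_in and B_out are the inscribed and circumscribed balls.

The radii are 4/2 and 4√47/2, so the volume ratio is (1/√47)^47 = 47^{-47/2} ≈ 5.07809e-40.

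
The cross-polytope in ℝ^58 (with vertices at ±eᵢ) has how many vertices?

The vertices are ±e_1, ..., ±e_58, so there are 2·58 = 116.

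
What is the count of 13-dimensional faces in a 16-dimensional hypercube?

f_13(16-cube) = (16 choose 13) · 2^3 = 4480.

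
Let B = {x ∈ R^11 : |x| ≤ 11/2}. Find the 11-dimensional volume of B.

V = 25937424601·π^5/30240 ≈ 2.62479e+08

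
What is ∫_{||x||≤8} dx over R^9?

V_9(8) = π^(9/2) · (8)^9 / Γ(9/2 + 1) = 4294967296·π^4/945 ≈ 4.42718e+08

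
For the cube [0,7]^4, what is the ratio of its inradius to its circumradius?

r_in = 7/2 (half the side); r_out = 7√4/2 (half the diagonal). Ratio = 1/√4 ≈ 0.5.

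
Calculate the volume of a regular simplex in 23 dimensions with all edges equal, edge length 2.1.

For a regular n-simplex with edge a, V = (a^n / n!)·√((n+1)/2^n). With a=2.1, n=23: V ≈ 1.68582e-18.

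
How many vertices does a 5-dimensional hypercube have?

Each vertex is a binary string of length 5, so there are 2^5 = 32.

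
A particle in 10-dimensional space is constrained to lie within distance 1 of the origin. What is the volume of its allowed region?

Volume = π^{10/2}·(1)^10/Γ(6) = π^5/120 ≈ 2.55016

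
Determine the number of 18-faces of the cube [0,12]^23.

An n-cube has C(n,k)·2^(n-k) k-faces. Here C(23,18)·2^5 = 33649·32 = 1076768.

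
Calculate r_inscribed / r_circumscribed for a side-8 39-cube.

Ratio = (s/2)/(s√39/2) = 39^(-1/2) ≈ 0.160128.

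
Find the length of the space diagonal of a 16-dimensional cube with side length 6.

Diagonal = √16 · 6 = 24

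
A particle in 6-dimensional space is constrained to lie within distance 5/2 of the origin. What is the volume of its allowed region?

Volume = π^{6/2}·(5/2)^6/Γ(4) = 15625·π^3/384 ≈ 1261.65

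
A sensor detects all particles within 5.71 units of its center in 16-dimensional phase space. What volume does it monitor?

Volume = π^{16/2}·(5.71)^16/Γ(9) ≈ 3.00508e+11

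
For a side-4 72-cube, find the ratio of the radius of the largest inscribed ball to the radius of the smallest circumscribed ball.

r_in = 4/2 (half the side); r_out = 4√72/2 (half the diagonal). Ratio = 1/√72 ≈ 0.117851.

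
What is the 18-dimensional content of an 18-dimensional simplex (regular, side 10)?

Volume = 10^18 · √(19/2^18) / 18! ≈ 1.32974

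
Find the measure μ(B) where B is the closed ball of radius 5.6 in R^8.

V_8(5.6) = π^(8/2) · (5.6)^8 / Γ(8/2 + 1) ≈ 3.92548e+06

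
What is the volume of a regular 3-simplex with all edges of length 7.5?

Volume = (√2/12) · 7.5³ = 49.7184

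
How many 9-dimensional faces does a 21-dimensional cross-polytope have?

f_9(21-orthoplex) = 2^10 · (21 choose 10) = 361181184.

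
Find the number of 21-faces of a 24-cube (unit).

Choose 21 of 24 axes to span the face (C(24,21) = 2024 ways), then fix each of the remaining 3 coordinates at one of its two extreme values (2^3 = 8 ways): 2024·8 = 16192.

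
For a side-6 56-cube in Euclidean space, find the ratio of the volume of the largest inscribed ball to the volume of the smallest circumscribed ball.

V_in / V_out = (r_in/r_out)^56 = (1/√56)^56 = 56^(-56/2) ≈ 1.12392e-49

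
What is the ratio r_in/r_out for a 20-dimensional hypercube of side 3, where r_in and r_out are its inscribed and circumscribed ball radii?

For an n-cube of any side s, the inradius is s/2 and the circumradius is s√n/2, so the ratio is 1/√20 ≈ 0.223607.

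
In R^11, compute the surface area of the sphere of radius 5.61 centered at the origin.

S_11(5.61) = 2·π^(11/2)·(5.61)^10 / Γ(11/2) ≈ 6.39921e+08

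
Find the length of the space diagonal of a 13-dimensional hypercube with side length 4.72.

Diagonal = √13 · 4.72 ≈ 17.0182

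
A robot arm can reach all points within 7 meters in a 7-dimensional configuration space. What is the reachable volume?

V = 1882384·π^3/15 ≈ 3.89105e+06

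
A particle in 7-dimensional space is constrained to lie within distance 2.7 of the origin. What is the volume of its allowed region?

Volume = π^{7/2}·(2.7)^7/Γ(9/2) ≈ 4942.27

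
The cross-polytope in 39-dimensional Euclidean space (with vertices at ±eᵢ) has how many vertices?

An n-cross-polytope has 2n vertices; here n = 39, giving 78.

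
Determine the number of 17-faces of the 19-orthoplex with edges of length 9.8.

Number of 17-faces = 2^(17+1) · C(19,17+1) = 262144 · 19 = 4980736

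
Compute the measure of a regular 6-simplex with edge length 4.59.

Volume = 4.59^6 · √(7/2^6) / 6! ≈ 4.29539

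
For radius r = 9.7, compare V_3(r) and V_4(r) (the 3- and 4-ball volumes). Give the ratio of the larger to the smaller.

V_3(9.7) ≈ 3823, V_4(9.7) ≈ 43687.4. The 4-ball is larger by a factor of 11.43.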